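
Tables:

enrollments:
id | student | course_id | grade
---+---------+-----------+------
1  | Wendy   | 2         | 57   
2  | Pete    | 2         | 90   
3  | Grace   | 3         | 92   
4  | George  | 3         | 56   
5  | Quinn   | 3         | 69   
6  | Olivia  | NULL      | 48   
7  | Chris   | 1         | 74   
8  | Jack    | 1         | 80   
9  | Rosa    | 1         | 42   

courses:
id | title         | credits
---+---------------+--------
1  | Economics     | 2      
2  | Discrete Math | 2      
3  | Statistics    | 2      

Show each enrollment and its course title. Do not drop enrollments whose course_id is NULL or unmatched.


LEFT JOIN keeps every row from enrollments (the left table); where course_id has no match in courses, the course columns become NULL. Walk through each enrollment:
  - enrollment 1 (Wendy): course_id=2 -> matches Discrete Math
  - enrollment 2 (Pete): course_id=2 -> matches Discrete Math
  - enrollment 3 (Grace): course_id=3 -> matches Statistics
  - enrollment 4 (George): course_id=3 -> matches Statistics
  - enrollment 5 (Quinn): course_id=3 -> matches Statistics
  - enrollment 6 (Olivia): course_id=NULL, no match -> kept with NULL
  - enrollment 7 (Chris): course_id=1 -> matches Economics
  - enrollment 8 (Jack): course_id=1 -> matches Economics
  - enrollment 9 (Rosa): course_id=1 -> matches Economics
All 9 rows appear; 1 has NULL course.

SQL:
SELECT a.student, b.title AS course
FROM enrollments a
LEFT JOIN courses b ON a.course_id = b.id

Result:
student | course       
--------+--------------
Wendy   | Discrete Math
Pete    | Discrete Math
Grace   | Statistics   
George  | Statistics   
Quinn   | Statistics   
Olivia  | NULL         
Chris   | Economics    
Jack    | Economics    
Rosa    | Economics    


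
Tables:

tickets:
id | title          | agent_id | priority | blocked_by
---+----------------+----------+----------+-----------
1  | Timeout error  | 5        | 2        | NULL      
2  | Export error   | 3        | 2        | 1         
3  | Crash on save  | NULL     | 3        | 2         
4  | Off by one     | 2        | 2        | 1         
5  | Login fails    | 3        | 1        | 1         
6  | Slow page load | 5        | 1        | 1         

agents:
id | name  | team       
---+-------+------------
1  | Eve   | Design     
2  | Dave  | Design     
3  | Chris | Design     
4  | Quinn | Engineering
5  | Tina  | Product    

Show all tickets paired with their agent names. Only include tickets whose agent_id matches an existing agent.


INNER JOIN keeps only tickets rows whose agent_id matches an id in agents. Walk through each ticket:
  - ticket 1 (Timeout error): agent_id=5 -> matches Tina
  - ticket 2 (Export error): agent_id=3 -> matches Chris
  - ticket 3 (Crash on save): agent_id=NULL, no match -> dropped
  - ticket 4 (Off by one): agent_id=2 -> matches Dave
  - ticket 5 (Login fails): agent_id=3 -> matches Chris
  - ticket 6 (Slow page load): agent_id=5 -> matches Tina
So 1 of 6 rows is dropped.

SQL:
SELECT a.title, b.name AS agent
FROM tickets a
INNER JOIN agents b ON a.agent_id = b.id

Result:
title          | agent
---------------+------
Timeout error  | Tina 
Export error   | Chris
Off by one     | Dave 
Login fails    | Chris
Slow page load | Tina 


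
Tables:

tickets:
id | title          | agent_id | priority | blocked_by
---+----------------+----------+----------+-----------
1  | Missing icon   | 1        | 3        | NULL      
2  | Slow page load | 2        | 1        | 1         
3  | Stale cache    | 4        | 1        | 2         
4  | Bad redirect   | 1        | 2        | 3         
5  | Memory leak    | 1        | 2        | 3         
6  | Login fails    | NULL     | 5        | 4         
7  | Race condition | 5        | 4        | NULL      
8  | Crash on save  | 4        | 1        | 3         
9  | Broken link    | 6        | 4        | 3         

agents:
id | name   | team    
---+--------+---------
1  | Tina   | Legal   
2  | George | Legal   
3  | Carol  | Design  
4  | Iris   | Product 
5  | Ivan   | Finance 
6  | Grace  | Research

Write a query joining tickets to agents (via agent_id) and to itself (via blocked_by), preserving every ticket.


Two LEFT JOINs from the same base table tickets: one to agents via agent_id, one to tickets itself via blocked_by. Both are LEFT so every ticket is preserved.
Match against agents:
  - ticket 1 (Missing icon): agent_id=1 -> matches Tina
  - ticket 2 (Slow page load): agent_id=2 -> matches George
  - ticket 3 (Stale cache): agent_id=4 -> matches Iris
  - ticket 4 (Bad redirect): agent_id=1 -> matches Tina
  - ticket 5 (Memory leak): agent_id=1 -> matches Tina
  - ticket 6 (Login fails): agent_id=NULL, no match -> kept with NULL
  - ticket 7 (Race condition): agent_id=5 -> matches Ivan
  - ticket 8 (Crash on save): agent_id=4 -> matches Iris
  - ticket 9 (Broken link): agent_id=6 -> matches Grace
Match against tickets (self):
  - ticket 1 (Missing icon): blocked_by=NULL -> NULL
  - ticket 2 (Slow page load): blocked_by=1 -> Missing icon
  - ticket 3 (Stale cache): blocked_by=2 -> Slow page load
  - ticket 4 (Bad redirect): blocked_by=3 -> Stale cache
  - ticket 5 (Memory leak): blocked_by=3 -> Stale cache
  - ticket 6 (Login fails): blocked_by=4 -> Bad redirect
  - ticket 7 (Race condition): blocked_by=NULL -> NULL
  - ticket 8 (Crash on save): blocked_by=3 -> Stale cache
  - ticket 9 (Broken link): blocked_by=3 -> Stale cache

SQL:
SELECT a.title, b.name AS agent, c.title AS blocked_by
FROM tickets a
LEFT JOIN agents b ON a.agent_id = b.id
LEFT JOIN tickets c ON a.blocked_by = c.id

Result:
title          | agent  | blocked_by    
---------------+--------+---------------
Missing icon   | Tina   | NULL          
Slow page load | George | Missing icon  
Stale cache    | Iris   | Slow page load
Bad redirect   | Tina   | Stale cache   
Memory leak    | Tina   | Stale cache   
Login fails    | NULL   | Bad redirect  
Race condition | Ivan   | NULL          
Crash on save  | Iris   | Stale cache   
Broken link    | Grace  | Stale cache   


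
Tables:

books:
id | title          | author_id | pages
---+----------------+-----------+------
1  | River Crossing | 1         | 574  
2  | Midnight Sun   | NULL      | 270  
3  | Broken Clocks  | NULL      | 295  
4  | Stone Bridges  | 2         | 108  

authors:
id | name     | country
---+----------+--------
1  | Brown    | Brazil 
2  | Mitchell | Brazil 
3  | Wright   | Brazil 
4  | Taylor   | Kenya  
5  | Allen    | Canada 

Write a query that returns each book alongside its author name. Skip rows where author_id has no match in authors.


INNER JOIN keeps only books rows whose author_id matches an id in authors. Walk through each book:
  - book 1 (River Crossing): author_id=1 -> matches Brown
  - book 2 (Midnight Sun): author_id=NULL, no match -> dropped
  - book 3 (Broken Clocks): author_id=NULL, no match -> dropped
  - book 4 (Stone Bridges): author_id=2 -> matches Mitchell
So 2 of 4 rows are dropped.

SQL:
SELECT a.title, b.name AS author
FROM books a
INNER JOIN authors b ON a.author_id = b.id

Result:
title          | author  
---------------+---------
River Crossing | Brown   
Stone Bridges  | Mitchell


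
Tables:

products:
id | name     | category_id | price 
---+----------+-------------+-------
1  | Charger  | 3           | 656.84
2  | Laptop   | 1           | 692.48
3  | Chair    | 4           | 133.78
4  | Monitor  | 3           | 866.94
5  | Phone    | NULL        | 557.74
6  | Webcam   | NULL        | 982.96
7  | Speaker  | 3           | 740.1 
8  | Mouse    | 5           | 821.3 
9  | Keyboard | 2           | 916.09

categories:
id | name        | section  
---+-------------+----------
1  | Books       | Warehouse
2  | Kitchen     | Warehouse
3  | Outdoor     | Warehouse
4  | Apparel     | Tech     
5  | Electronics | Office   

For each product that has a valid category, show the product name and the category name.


INNER JOIN keeps only products rows whose category_id matches an id in categories. Walk through each product:
  - product 1 (Charger): category_id=3 -> matches Outdoor
  - product 2 (Laptop): category_id=1 -> matches Books
  - product 3 (Chair): category_id=4 -> matches Apparel
  - product 4 (Monitor): category_id=3 -> matches Outdoor
  - product 5 (Phone): category_id=NULL, no match -> dropped
  - product 6 (Webcam): category_id=NULL, no match -> dropped
  - product 7 (Speaker): category_id=3 -> matches Outdoor
  - product 8 (Mouse): category_id=5 -> matches Electronics
  - product 9 (Keyboard): category_id=2 -> matches Kitchen
So 2 of 9 rows are dropped.

SQL:
SELECT a.name, b.name AS category
FROM products a
INNER JOIN categories b ON a.category_id = b.id

Result:
name     | category   
---------+------------
Charger  | Outdoor    
Laptop   | Books      
Chair    | Apparel    
Monitor  | Outdoor    
Speaker  | Outdoor    
Mouse    | Electronics
Keyboard | Kitchen    


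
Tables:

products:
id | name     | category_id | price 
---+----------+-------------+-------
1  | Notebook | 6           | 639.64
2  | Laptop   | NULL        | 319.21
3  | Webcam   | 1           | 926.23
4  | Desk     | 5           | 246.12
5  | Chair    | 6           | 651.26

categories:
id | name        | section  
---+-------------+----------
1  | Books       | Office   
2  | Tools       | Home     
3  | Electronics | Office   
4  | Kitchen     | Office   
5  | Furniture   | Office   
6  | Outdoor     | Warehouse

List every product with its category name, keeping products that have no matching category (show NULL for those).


LEFT JOIN keeps every row from products (the left table); where category_id has no match in categories, the category columns become NULL. Walk through each product:
  - product 1 (Notebook): category_id=6 -> matches Outdoor
  - product 2 (Laptop): category_id=NULL, no match -> kept with NULL
  - product 3 (Webcam): category_id=1 -> matches Books
  - product 4 (Desk): category_id=5 -> matches Furniture
  - product 5 (Chair): category_id=6 -> matches Outdoor
All 5 rows appear; 1 has NULL category.

SQL:
SELECT a.name, b.name AS category
FROM products a
LEFT JOIN categories b ON a.category_id = b.id

Result:
name     | category 
---------+----------
Notebook | Outdoor  
Laptop   | NULL     
Webcam   | Books    
Desk     | Furniture
Chair    | Outdoor  


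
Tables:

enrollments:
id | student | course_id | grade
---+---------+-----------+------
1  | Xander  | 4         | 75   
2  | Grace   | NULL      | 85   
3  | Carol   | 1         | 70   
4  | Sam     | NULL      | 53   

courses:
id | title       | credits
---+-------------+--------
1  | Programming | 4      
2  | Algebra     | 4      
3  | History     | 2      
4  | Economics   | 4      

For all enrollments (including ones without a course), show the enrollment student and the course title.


LEFT JOIN keeps every row from enrollments (the left table); where course_id has no match in courses, the course columns become NULL. Walk through each enrollment:
  - enrollment 1 (Xander): course_id=4 -> matches Economics
  - enrollment 2 (Grace): course_id=NULL, no match -> kept with NULL
  - enrollment 3 (Carol): course_id=1 -> matches Programming
  - enrollment 4 (Sam): course_id=NULL, no match -> kept with NULL
All 4 rows appear; 2 have NULL course.

SQL:
SELECT a.student, b.title AS course
FROM enrollments a
LEFT JOIN courses b ON a.course_id = b.id

Result:
student | course     
--------+------------
Xander  | Economics  
Grace   | NULL       
Carol   | Programming
Sam     | NULL       


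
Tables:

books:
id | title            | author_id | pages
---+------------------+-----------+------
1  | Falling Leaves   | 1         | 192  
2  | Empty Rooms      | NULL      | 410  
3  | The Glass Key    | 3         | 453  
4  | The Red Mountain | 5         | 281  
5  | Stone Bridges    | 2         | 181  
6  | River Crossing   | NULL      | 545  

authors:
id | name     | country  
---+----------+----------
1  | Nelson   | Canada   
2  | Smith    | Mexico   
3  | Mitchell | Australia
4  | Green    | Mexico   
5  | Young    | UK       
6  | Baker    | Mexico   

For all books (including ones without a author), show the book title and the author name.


LEFT JOIN keeps every row from books (the left table); where author_id has no match in authors, the author columns become NULL. Walk through each book:
  - book 1 (Falling Leaves): author_id=1 -> matches Nelson
  - book 2 (Empty Rooms): author_id=NULL, no match -> kept with NULL
  - book 3 (The Glass Key): author_id=3 -> matches Mitchell
  - book 4 (The Red Mountain): author_id=5 -> matches Young
  - book 5 (Stone Bridges): author_id=2 -> matches Smith
  - book 6 (River Crossing): author_id=NULL, no match -> kept with NULL
All 6 rows appear; 2 have NULL author.

SQL:
SELECT a.title, b.name AS author
FROM books a
LEFT JOIN authors b ON a.author_id = b.id

Result:
title            | author  
-----------------+---------
Falling Leaves   | Nelson  
Empty Rooms      | NULL    
The Glass Key    | Mitchell
The Red Mountain | Young   
Stone Bridges    | Smith   
River Crossing   | NULL    


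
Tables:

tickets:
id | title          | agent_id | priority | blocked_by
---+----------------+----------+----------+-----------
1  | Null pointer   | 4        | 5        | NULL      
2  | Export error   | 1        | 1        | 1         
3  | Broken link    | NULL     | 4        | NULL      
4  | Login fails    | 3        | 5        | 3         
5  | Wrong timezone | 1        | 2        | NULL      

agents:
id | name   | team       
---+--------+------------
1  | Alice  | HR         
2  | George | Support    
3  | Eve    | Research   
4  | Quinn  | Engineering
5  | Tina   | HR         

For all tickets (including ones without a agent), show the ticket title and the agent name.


LEFT JOIN keeps every row from tickets (the left table); where agent_id has no match in agents, the agent columns become NULL. Walk through each ticket:
  - ticket 1 (Null pointer): agent_id=4 -> matches Quinn
  - ticket 2 (Export error): agent_id=1 -> matches Alice
  - ticket 3 (Broken link): agent_id=NULL, no match -> kept with NULL
  - ticket 4 (Login fails): agent_id=3 -> matches Eve
  - ticket 5 (Wrong timezone): agent_id=1 -> matches Alice
All 5 rows appear; 1 has NULL agent.

SQL:
SELECT a.title, b.name AS agent
FROM tickets a
LEFT JOIN agents b ON a.agent_id = b.id

Result:
title          | agent
---------------+------
Null pointer   | Quinn
Export error   | Alice
Broken link    | NULL 
Login fails    | Eve  
Wrong timezone | Alice


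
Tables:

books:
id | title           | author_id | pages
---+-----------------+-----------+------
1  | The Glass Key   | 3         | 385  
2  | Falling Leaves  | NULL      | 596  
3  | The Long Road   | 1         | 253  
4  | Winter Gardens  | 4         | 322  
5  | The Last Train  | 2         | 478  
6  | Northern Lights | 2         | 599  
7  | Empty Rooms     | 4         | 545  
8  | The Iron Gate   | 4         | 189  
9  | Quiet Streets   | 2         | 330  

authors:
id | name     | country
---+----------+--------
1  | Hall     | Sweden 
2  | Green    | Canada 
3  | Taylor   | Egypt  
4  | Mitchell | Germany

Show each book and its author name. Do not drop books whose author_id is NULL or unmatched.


LEFT JOIN keeps every row from books (the left table); where author_id has no match in authors, the author columns become NULL. Walk through each book:
  - book 1 (The Glass Key): author_id=3 -> matches Taylor
  - book 2 (Falling Leaves): author_id=NULL, no match -> kept with NULL
  - book 3 (The Long Road): author_id=1 -> matches Hall
  - book 4 (Winter Gardens): author_id=4 -> matches Mitchell
  - book 5 (The Last Train): author_id=2 -> matches Green
  - book 6 (Northern Lights): author_id=2 -> matches Green
  - book 7 (Empty Rooms): author_id=4 -> matches Mitchell
  - book 8 (The Iron Gate): author_id=4 -> matches Mitchell
  - book 9 (Quiet Streets): author_id=2 -> matches Green
All 9 rows appear; 1 has NULL author.

SQL:
SELECT a.title, b.name AS author
FROM books a
LEFT JOIN authors b ON a.author_id = b.id

Result:
title           | author  
----------------+---------
The Glass Key   | Taylor  
Falling Leaves  | NULL    
The Long Road   | Hall    
Winter Gardens  | Mitchell
The Last Train  | Green   
Northern Lights | Green   
Empty Rooms     | Mitchell
The Iron Gate   | Mitchell
Quiet Streets   | Green   


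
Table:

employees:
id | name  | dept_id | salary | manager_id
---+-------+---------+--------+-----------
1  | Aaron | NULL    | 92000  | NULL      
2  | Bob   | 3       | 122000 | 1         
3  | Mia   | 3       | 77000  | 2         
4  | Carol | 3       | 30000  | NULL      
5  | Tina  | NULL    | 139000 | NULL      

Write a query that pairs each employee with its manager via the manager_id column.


This is a self-join: employees is joined to a second copy of itself, matching each row's manager_id to another row's id. Use LEFT JOIN so rows with manager_id=NULL are kept.
  - employee 1 (Aaron): manager_id=NULL -> NULL
  - employee 2 (Bob): manager_id=1 -> Aaron
  - employee 3 (Mia): manager_id=2 -> Bob
  - employee 4 (Carol): manager_id=NULL -> NULL
  - employee 5 (Tina): manager_id=NULL -> NULL

SQL:
SELECT a.name AS item, b.name AS manager
FROM employees a
LEFT JOIN employees b ON a.manager_id = b.id

Result:
item  | manager
------+--------
Aaron | NULL   
Bob   | Aaron  
Mia   | Bob    
Carol | NULL   
Tina  | NULL   


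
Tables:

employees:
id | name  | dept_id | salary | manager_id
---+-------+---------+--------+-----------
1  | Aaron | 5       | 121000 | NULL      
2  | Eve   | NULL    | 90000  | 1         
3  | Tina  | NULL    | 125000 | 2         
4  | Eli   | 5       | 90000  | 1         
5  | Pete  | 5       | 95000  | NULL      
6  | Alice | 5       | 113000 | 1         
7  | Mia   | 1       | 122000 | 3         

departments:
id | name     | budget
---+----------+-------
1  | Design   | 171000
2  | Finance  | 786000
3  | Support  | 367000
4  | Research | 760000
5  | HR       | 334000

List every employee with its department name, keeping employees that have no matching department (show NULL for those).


LEFT JOIN keeps every row from employees (the left table); where dept_id has no match in departments, the department columns become NULL. Walk through each employee:
  - employee 1 (Aaron): dept_id=5 -> matches HR
  - employee 2 (Eve): dept_id=NULL, no match -> kept with NULL
  - employee 3 (Tina): dept_id=NULL, no match -> kept with NULL
  - employee 4 (Eli): dept_id=5 -> matches HR
  - employee 5 (Pete): dept_id=5 -> matches HR
  - employee 6 (Alice): dept_id=5 -> matches HR
  - employee 7 (Mia): dept_id=1 -> matches Design
All 7 rows appear; 2 have NULL department.

SQL:
SELECT a.name, b.name AS department
FROM employees a
LEFT JOIN departments b ON a.dept_id = b.id

Result:
name  | department
------+-----------
Aaron | HR        
Eve   | NULL      
Tina  | NULL      
Eli   | HR        
Pete  | HR        
Alice | HR        
Mia   | Design    


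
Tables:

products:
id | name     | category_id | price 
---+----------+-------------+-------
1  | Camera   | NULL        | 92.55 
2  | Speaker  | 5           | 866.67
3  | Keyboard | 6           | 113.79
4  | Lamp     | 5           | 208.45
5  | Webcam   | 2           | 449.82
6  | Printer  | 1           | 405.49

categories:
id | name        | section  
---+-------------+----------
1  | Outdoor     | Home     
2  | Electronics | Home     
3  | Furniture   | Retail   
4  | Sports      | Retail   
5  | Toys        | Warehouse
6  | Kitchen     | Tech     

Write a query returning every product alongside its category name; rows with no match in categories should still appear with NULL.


LEFT JOIN keeps every row from products (the left table); where category_id has no match in categories, the category columns become NULL. Walk through each product:
  - product 1 (Camera): category_id=NULL, no match -> kept with NULL
  - product 2 (Speaker): category_id=5 -> matches Toys
  - product 3 (Keyboard): category_id=6 -> matches Kitchen
  - product 4 (Lamp): category_id=5 -> matches Toys
  - product 5 (Webcam): category_id=2 -> matches Electronics
  - product 6 (Printer): category_id=1 -> matches Outdoor
All 6 rows appear; 1 has NULL category.

SQL:
SELECT a.name, b.name AS category
FROM products a
LEFT JOIN categories b ON a.category_id = b.id

Result:
name     | category   
---------+------------
Camera   | NULL       
Speaker  | Toys       
Keyboard | Kitchen    
Lamp     | Toys       
Webcam   | Electronics
Printer  | Outdoor    


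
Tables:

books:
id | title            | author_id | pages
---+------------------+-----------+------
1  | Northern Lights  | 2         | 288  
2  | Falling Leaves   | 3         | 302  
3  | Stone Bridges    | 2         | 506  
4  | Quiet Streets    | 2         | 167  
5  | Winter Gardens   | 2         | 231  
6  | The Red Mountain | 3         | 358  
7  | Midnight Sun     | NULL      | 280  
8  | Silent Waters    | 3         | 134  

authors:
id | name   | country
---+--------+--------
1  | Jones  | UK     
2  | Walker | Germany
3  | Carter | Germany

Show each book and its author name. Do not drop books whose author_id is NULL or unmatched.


LEFT JOIN keeps every row from books (the left table); where author_id has no match in authors, the author columns become NULL. Walk through each book:
  - book 1 (Northern Lights): author_id=2 -> matches Walker
  - book 2 (Falling Leaves): author_id=3 -> matches Carter
  - book 3 (Stone Bridges): author_id=2 -> matches Walker
  - book 4 (Quiet Streets): author_id=2 -> matches Walker
  - book 5 (Winter Gardens): author_id=2 -> matches Walker
  - book 6 (The Red Mountain): author_id=3 -> matches Carter
  - book 7 (Midnight Sun): author_id=NULL, no match -> kept with NULL
  - book 8 (Silent Waters): author_id=3 -> matches Carter
All 8 rows appear; 1 has NULL author.

SQL:
SELECT a.title, b.name AS author
FROM books a
LEFT JOIN authors b ON a.author_id = b.id

Result:
title            | author
-----------------+-------
Northern Lights  | Walker
Falling Leaves   | Carter
Stone Bridges    | Walker
Quiet Streets    | Walker
Winter Gardens   | Walker
The Red Mountain | Carter
Midnight Sun     | NULL  
Silent Waters    | Carter


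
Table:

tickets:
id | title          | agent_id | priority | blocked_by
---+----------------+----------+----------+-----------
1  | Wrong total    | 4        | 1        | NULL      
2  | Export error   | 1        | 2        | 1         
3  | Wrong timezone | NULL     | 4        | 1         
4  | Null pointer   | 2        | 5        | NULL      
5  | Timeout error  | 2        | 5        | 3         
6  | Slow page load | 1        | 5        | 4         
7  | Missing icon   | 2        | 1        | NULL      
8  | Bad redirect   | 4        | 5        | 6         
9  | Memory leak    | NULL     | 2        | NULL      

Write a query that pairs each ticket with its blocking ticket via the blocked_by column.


This is a self-join: tickets is joined to a second copy of itself, matching each row's blocked_by to another row's id. Use LEFT JOIN so rows with blocked_by=NULL are kept.
  - ticket 1 (Wrong total): blocked_by=NULL -> NULL
  - ticket 2 (Export error): blocked_by=1 -> Wrong total
  - ticket 3 (Wrong timezone): blocked_by=1 -> Wrong total
  - ticket 4 (Null pointer): blocked_by=NULL -> NULL
  - ticket 5 (Timeout error): blocked_by=3 -> Wrong timezone
  - ticket 6 (Slow page load): blocked_by=4 -> Null pointer
  - ticket 7 (Missing icon): blocked_by=NULL -> NULL
  - ticket 8 (Bad redirect): blocked_by=6 -> Slow page load
  - ticket 9 (Memory leak): blocked_by=NULL -> NULL

SQL:
SELECT a.title AS item, b.title AS blocked_by
FROM tickets a
LEFT JOIN tickets b ON a.blocked_by = b.id

Result:
item           | blocked_by    
---------------+---------------
Wrong total    | NULL          
Export error   | Wrong total   
Wrong timezone | Wrong total   
Null pointer   | NULL          
Timeout error  | Wrong timezone
Slow page load | Null pointer  
Missing icon   | NULL          
Bad redirect   | Slow page load
Memory leak    | NULL          


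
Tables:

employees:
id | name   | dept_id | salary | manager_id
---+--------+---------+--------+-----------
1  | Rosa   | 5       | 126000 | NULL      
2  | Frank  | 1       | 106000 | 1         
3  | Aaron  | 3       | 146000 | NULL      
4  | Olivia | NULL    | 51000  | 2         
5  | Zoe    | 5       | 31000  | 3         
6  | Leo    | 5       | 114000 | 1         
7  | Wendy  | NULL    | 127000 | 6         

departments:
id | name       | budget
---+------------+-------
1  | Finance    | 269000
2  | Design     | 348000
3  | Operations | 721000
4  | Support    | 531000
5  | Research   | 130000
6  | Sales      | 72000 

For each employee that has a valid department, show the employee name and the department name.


INNER JOIN keeps only employees rows whose dept_id matches an id in departments. Walk through each employee:
  - employee 1 (Rosa): dept_id=5 -> matches Research
  - employee 2 (Frank): dept_id=1 -> matches Finance
  - employee 3 (Aaron): dept_id=3 -> matches Operations
  - employee 4 (Olivia): dept_id=NULL, no match -> dropped
  - employee 5 (Zoe): dept_id=5 -> matches Research
  - employee 6 (Leo): dept_id=5 -> matches Research
  - employee 7 (Wendy): dept_id=NULL, no match -> dropped
So 2 of 7 rows are dropped.

SQL:
SELECT a.name, b.name AS department
FROM employees a
INNER JOIN departments b ON a.dept_id = b.id

Result:
name  | department
------+-----------
Rosa  | Research  
Frank | Finance   
Aaron | Operations
Zoe   | Research  
Leo   | Research  


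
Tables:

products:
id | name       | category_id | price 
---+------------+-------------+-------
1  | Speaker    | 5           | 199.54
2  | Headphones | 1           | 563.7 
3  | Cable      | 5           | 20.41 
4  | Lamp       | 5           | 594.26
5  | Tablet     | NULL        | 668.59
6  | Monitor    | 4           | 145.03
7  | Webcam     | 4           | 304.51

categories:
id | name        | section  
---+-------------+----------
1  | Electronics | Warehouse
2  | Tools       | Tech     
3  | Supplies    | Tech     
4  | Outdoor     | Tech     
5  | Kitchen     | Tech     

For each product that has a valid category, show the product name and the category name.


INNER JOIN keeps only products rows whose category_id matches an id in categories. Walk through each product:
  - product 1 (Speaker): category_id=5 -> matches Kitchen
  - product 2 (Headphones): category_id=1 -> matches Electronics
  - product 3 (Cable): category_id=5 -> matches Kitchen
  - product 4 (Lamp): category_id=5 -> matches Kitchen
  - product 5 (Tablet): category_id=NULL, no match -> dropped
  - product 6 (Monitor): category_id=4 -> matches Outdoor
  - product 7 (Webcam): category_id=4 -> matches Outdoor
So 1 of 7 rows is dropped.

SQL:
SELECT a.name, b.name AS category
FROM products a
INNER JOIN categories b ON a.category_id = b.id

Result:
name       | category   
-----------+------------
Speaker    | Kitchen    
Headphones | Electronics
Cable      | Kitchen    
Lamp       | Kitchen    
Monitor    | Outdoor    
Webcam     | Outdoor    


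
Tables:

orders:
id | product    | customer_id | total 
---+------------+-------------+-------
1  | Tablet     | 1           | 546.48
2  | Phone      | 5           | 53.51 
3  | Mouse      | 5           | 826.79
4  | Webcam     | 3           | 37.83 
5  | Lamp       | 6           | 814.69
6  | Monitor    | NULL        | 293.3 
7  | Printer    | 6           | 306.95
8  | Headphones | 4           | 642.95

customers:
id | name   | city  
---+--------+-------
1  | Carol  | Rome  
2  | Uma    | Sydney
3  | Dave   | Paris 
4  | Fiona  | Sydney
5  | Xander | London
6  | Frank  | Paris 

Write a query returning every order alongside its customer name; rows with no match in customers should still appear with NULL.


LEFT JOIN keeps every row from orders (the left table); where customer_id has no match in customers, the customer columns become NULL. Walk through each order:
  - order 1 (Tablet): customer_id=1 -> matches Carol
  - order 2 (Phone): customer_id=5 -> matches Xander
  - order 3 (Mouse): customer_id=5 -> matches Xander
  - order 4 (Webcam): customer_id=3 -> matches Dave
  - order 5 (Lamp): customer_id=6 -> matches Frank
  - order 6 (Monitor): customer_id=NULL, no match -> kept with NULL
  - order 7 (Printer): customer_id=6 -> matches Frank
  - order 8 (Headphones): customer_id=4 -> matches Fiona
All 8 rows appear; 1 has NULL customer.

SQL:
SELECT a.product, b.name AS customer
FROM orders a
LEFT JOIN customers b ON a.customer_id = b.id

Result:
product    | customer
-----------+---------
Tablet     | Carol   
Phone      | Xander  
Mouse      | Xander  
Webcam     | Dave    
Lamp       | Frank   
Monitor    | NULL    
Printer    | Frank   
Headphones | Fiona   


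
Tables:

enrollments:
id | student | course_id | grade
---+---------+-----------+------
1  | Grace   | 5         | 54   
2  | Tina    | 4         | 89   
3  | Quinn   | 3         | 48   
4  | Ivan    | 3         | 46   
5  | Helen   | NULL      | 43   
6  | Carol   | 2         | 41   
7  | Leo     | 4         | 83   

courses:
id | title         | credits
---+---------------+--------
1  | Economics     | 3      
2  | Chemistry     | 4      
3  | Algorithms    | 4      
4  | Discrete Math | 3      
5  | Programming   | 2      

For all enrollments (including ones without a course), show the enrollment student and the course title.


LEFT JOIN keeps every row from enrollments (the left table); where course_id has no match in courses, the course columns become NULL. Walk through each enrollment:
  - enrollment 1 (Grace): course_id=5 -> matches Programming
  - enrollment 2 (Tina): course_id=4 -> matches Discrete Math
  - enrollment 3 (Quinn): course_id=3 -> matches Algorithms
  - enrollment 4 (Ivan): course_id=3 -> matches Algorithms
  - enrollment 5 (Helen): course_id=NULL, no match -> kept with NULL
  - enrollment 6 (Carol): course_id=2 -> matches Chemistry
  - enrollment 7 (Leo): course_id=4 -> matches Discrete Math
All 7 rows appear; 1 has NULL course.

SQL:
SELECT a.student, b.title AS course
FROM enrollments a
LEFT JOIN courses b ON a.course_id = b.id

Result:
student | course       
--------+--------------
Grace   | Programming  
Tina    | Discrete Math
Quinn   | Algorithms   
Ivan    | Algorithms   
Helen   | NULL         
Carol   | Chemistry    
Leo     | Discrete Math


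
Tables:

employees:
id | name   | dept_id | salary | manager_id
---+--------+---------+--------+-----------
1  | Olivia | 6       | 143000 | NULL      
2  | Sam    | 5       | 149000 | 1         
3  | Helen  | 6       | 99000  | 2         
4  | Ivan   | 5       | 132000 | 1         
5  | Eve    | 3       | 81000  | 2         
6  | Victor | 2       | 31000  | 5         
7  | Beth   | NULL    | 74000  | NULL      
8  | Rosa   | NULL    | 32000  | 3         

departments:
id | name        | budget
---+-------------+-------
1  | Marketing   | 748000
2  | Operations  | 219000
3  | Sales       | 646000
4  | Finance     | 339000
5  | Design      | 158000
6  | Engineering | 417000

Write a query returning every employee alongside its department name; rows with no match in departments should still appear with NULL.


LEFT JOIN keeps every row from employees (the left table); where dept_id has no match in departments, the department columns become NULL. Walk through each employee:
  - employee 1 (Olivia): dept_id=6 -> matches Engineering
  - employee 2 (Sam): dept_id=5 -> matches Design
  - employee 3 (Helen): dept_id=6 -> matches Engineering
  - employee 4 (Ivan): dept_id=5 -> matches Design
  - employee 5 (Eve): dept_id=3 -> matches Sales
  - employee 6 (Victor): dept_id=2 -> matches Operations
  - employee 7 (Beth): dept_id=NULL, no match -> kept with NULL
  - employee 8 (Rosa): dept_id=NULL, no match -> kept with NULL
All 8 rows appear; 2 have NULL department.

SQL:
SELECT a.name, b.name AS department
FROM employees a
LEFT JOIN departments b ON a.dept_id = b.id

Result:
name   | department 
-------+------------
Olivia | Engineering
Sam    | Design     
Helen  | Engineering
Ivan   | Design     
Eve    | Sales      
Victor | Operations 
Beth   | NULL       
Rosa   | NULL       


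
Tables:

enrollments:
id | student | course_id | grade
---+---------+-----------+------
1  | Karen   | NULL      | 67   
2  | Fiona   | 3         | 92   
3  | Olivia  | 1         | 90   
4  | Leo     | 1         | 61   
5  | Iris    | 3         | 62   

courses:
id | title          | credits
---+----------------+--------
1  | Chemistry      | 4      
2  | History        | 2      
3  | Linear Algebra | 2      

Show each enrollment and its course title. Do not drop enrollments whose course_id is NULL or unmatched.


LEFT JOIN keeps every row from enrollments (the left table); where course_id has no match in courses, the course columns become NULL. Walk through each enrollment:
  - enrollment 1 (Karen): course_id=NULL, no match -> kept with NULL
  - enrollment 2 (Fiona): course_id=3 -> matches Linear Algebra
  - enrollment 3 (Olivia): course_id=1 -> matches Chemistry
  - enrollment 4 (Leo): course_id=1 -> matches Chemistry
  - enrollment 5 (Iris): course_id=3 -> matches Linear Algebra
All 5 rows appear; 1 has NULL course.

SQL:
SELECT a.student, b.title AS course
FROM enrollments a
LEFT JOIN courses b ON a.course_id = b.id

Result:
student | course        
--------+---------------
Karen   | NULL          
Fiona   | Linear Algebra
Olivia  | Chemistry     
Leo     | Chemistry     
Iris    | Linear Algebra


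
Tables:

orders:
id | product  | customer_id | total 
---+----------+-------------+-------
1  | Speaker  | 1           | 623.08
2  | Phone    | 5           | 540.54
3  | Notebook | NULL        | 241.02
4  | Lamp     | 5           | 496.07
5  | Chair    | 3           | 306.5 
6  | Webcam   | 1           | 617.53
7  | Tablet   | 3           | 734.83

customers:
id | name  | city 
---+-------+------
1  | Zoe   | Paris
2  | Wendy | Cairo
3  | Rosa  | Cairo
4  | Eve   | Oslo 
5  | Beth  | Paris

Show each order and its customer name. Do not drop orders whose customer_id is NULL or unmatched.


LEFT JOIN keeps every row from orders (the left table); where customer_id has no match in customers, the customer columns become NULL. Walk through each order:
  - order 1 (Speaker): customer_id=1 -> matches Zoe
  - order 2 (Phone): customer_id=5 -> matches Beth
  - order 3 (Notebook): customer_id=NULL, no match -> kept with NULL
  - order 4 (Lamp): customer_id=5 -> matches Beth
  - order 5 (Chair): customer_id=3 -> matches Rosa
  - order 6 (Webcam): customer_id=1 -> matches Zoe
  - order 7 (Tablet): customer_id=3 -> matches Rosa
All 7 rows appear; 1 has NULL customer.

SQL:
SELECT a.product, b.name AS customer
FROM orders a
LEFT JOIN customers b ON a.customer_id = b.id

Result:
product  | customer
---------+---------
Speaker  | Zoe     
Phone    | Beth    
Notebook | NULL    
Lamp     | Beth    
Chair    | Rosa    
Webcam   | Zoe     
Tablet   | Rosa    


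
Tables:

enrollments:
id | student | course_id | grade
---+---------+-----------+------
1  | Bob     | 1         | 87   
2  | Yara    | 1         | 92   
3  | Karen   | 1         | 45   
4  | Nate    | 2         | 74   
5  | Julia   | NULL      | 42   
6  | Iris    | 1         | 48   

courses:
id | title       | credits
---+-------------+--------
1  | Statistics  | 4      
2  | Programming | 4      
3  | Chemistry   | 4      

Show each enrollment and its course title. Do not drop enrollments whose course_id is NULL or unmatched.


LEFT JOIN keeps every row from enrollments (the left table); where course_id has no match in courses, the course columns become NULL. Walk through each enrollment:
  - enrollment 1 (Bob): course_id=1 -> matches Statistics
  - enrollment 2 (Yara): course_id=1 -> matches Statistics
  - enrollment 3 (Karen): course_id=1 -> matches Statistics
  - enrollment 4 (Nate): course_id=2 -> matches Programming
  - enrollment 5 (Julia): course_id=NULL, no match -> kept with NULL
  - enrollment 6 (Iris): course_id=1 -> matches Statistics
All 6 rows appear; 1 has NULL course.

SQL:
SELECT a.student, b.title AS course
FROM enrollments a
LEFT JOIN courses b ON a.course_id = b.id

Result:
student | course     
--------+------------
Bob     | Statistics 
Yara    | Statistics 
Karen   | Statistics 
Nate    | Programming
Julia   | NULL       
Iris    | Statistics 


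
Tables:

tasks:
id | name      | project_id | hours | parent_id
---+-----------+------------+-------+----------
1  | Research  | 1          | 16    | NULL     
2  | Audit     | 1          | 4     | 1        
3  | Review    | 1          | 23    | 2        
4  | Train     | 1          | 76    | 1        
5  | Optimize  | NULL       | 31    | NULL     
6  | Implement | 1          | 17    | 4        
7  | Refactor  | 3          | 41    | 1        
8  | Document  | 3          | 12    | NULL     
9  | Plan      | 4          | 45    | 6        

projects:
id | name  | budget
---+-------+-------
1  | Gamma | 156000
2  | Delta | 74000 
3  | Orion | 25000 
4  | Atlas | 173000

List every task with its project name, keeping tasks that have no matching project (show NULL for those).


LEFT JOIN keeps every row from tasks (the left table); where project_id has no match in projects, the project columns become NULL. Walk through each task:
  - task 1 (Research): project_id=1 -> matches Gamma
  - task 2 (Audit): project_id=1 -> matches Gamma
  - task 3 (Review): project_id=1 -> matches Gamma
  - task 4 (Train): project_id=1 -> matches Gamma
  - task 5 (Optimize): project_id=NULL, no match -> kept with NULL
  - task 6 (Implement): project_id=1 -> matches Gamma
  - task 7 (Refactor): project_id=3 -> matches Orion
  - task 8 (Document): project_id=3 -> matches Orion
  - task 9 (Plan): project_id=4 -> matches Atlas
All 9 rows appear; 1 has NULL project.

SQL:
SELECT a.name, b.name AS project
FROM tasks a
LEFT JOIN projects b ON a.project_id = b.id

Result:
name      | project
----------+--------
Research  | Gamma  
Audit     | Gamma  
Review    | Gamma  
Train     | Gamma  
Optimize  | NULL   
Implement | Gamma  
Refactor  | Orion  
Document  | Orion  
Plan      | Atlas  


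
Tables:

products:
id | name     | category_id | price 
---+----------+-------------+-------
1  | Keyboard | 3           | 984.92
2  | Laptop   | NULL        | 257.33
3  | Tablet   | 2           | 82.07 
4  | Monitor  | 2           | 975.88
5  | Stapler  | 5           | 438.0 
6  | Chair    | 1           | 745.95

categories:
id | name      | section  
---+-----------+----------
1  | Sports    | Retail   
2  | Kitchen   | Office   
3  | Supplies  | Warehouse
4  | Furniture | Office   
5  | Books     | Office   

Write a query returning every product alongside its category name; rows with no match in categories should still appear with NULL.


LEFT JOIN keeps every row from products (the left table); where category_id has no match in categories, the category columns become NULL. Walk through each product:
  - product 1 (Keyboard): category_id=3 -> matches Supplies
  - product 2 (Laptop): category_id=NULL, no match -> kept with NULL
  - product 3 (Tablet): category_id=2 -> matches Kitchen
  - product 4 (Monitor): category_id=2 -> matches Kitchen
  - product 5 (Stapler): category_id=5 -> matches Books
  - product 6 (Chair): category_id=1 -> matches Sports
All 6 rows appear; 1 has NULL category.

SQL:
SELECT a.name, b.name AS category
FROM products a
LEFT JOIN categories b ON a.category_id = b.id

Result:
name     | category
---------+---------
Keyboard | Supplies
Laptop   | NULL    
Tablet   | Kitchen 
Monitor  | Kitchen 
Stapler  | Books   
Chair    | Sports  


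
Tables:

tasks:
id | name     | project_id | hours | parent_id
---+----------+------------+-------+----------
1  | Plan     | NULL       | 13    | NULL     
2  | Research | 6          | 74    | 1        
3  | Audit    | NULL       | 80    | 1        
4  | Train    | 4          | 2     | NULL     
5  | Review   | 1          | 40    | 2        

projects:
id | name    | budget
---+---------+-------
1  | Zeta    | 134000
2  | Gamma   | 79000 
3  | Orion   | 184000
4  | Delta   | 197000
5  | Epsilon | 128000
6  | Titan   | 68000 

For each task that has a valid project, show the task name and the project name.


INNER JOIN keeps only tasks rows whose project_id matches an id in projects. Walk through each task:
  - task 1 (Plan): project_id=NULL, no match -> dropped
  - task 2 (Research): project_id=6 -> matches Titan
  - task 3 (Audit): project_id=NULL, no match -> dropped
  - task 4 (Train): project_id=4 -> matches Delta
  - task 5 (Review): project_id=1 -> matches Zeta
So 2 of 5 rows are dropped.

SQL:
SELECT a.name, b.name AS project
FROM tasks a
INNER JOIN projects b ON a.project_id = b.id

Result:
name     | project
---------+--------
Research | Titan  
Train    | Delta  
Review   | Zeta   
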